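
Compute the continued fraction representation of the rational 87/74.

[1; 5, 1, 2, 4]

Run the Euclidean algorithm on 87 and 74; the successive quotients are the partial quotients a_0, a_1, ... (each step inverts the fractional part left over by the previous one):
  87 = 1*74 + 13, so a_0 = 1.
  74 = 5*13 + 9, so a_1 = 5.
  13 = 1*9 + 4, so a_2 = 1.
  9 = 2*4 + 1, so a_3 = 2.
  4 = 4*1 + 0, so a_4 = 4.
The remainder reaches 0 after 5 divisions, so the expansion has 5 partial quotients, read off in order.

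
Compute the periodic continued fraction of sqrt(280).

[16; (1, 2, 1, 2, 1, 32)]

Write x_i = (sqrt(280) + m_i)/d_i with (m_0, d_0) = (0, 1). a_0 = floor(sqrt(280)) = 16, since 16^2 = 256 <= 280 < 289 = 17^2.
Iterate m_{i+1} = d_i*a_i - m_i, d_{i+1} = (280 - m_{i+1}^2)/d_i, a_{i+1} = floor((a_0 + m_{i+1})/d_{i+1}):
  m_1 = 1*16 - 0 = 16, d_1 = (280 - 16^2)/1 = 24/1 = 24, a_1 = floor((16 + 16)/24) = 1.
  m_2 = 24*1 - 16 = 8, d_2 = (280 - 8^2)/24 = 216/24 = 9, a_2 = floor((16 + 8)/9) = 2.
  m_3 = 9*2 - 8 = 10, d_3 = (280 - 10^2)/9 = 180/9 = 20, a_3 = floor((16 + 10)/20) = 1.
  m_4 = 20*1 - 10 = 10, d_4 = (280 - 10^2)/20 = 180/20 = 9, a_4 = floor((16 + 10)/9) = 2.
  m_5 = 9*2 - 10 = 8, d_5 = (280 - 8^2)/9 = 216/9 = 24, a_5 = floor((16 + 8)/24) = 1.
  m_6 = 24*1 - 8 = 16, d_6 = (280 - 16^2)/24 = 24/24 = 1, a_6 = floor((16 + 16)/1) = 32.
  m_7 = 1*32 - 16 = 16, d_7 = (280 - 16^2)/1 = 24/1 = 24: (m_7, d_7) = (m_1, d_1) = (16, 24), so from here the quotients repeat a_1, ..., a_6; the period length is 6.
Hence the expansion of sqrt(280) is a_0 = 16 followed by the repeating block 1, 2, 1, 2, 1, 32 (period 6).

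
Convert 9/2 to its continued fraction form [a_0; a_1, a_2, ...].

[4; 2]

Run the Euclidean algorithm on 9 and 2; the successive quotients are the partial quotients a_0, a_1, ... (each step inverts the fractional part left over by the previous one):
  9 = 4*2 + 1, so a_0 = 4.
  2 = 2*1 + 0, so a_1 = 2.
The remainder reaches 0 after 2 divisions, so the expansion has 2 partial quotients, read off in order.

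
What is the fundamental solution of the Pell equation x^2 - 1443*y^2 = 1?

(x, y) = (38, 1)

First expand sqrt(1443) as a continued fraction. With x_i = (sqrt(1443) + m_i)/d_i and (m_0, d_0) = (0, 1): a_0 = floor(sqrt(1443)) = 37, since 37^2 = 1369 <= 1443 < 1444 = 38^2.
Iterate m_{i+1} = d_i*a_i - m_i, d_{i+1} = (1443 - m_{i+1}^2)/d_i, a_{i+1} = floor((a_0 + m_{i+1})/d_{i+1}):
  m_1 = 1*37 - 0 = 37, d_1 = (1443 - 37^2)/1 = 74/1 = 74, a_1 = floor((37 + 37)/74) = 1.
  m_2 = 74*1 - 37 = 37, d_2 = (1443 - 37^2)/74 = 74/74 = 1, a_2 = floor((37 + 37)/1) = 74.
  m_3 = 1*74 - 37 = 37, d_3 = (1443 - 37^2)/1 = 74/1 = 74: (m_3, d_3) = (m_1, d_1) = (37, 74), so from here the quotients repeat a_1, a_2; the period length is 2.
So sqrt(1443) = [37; (1, 74)] with period length k = 2.
k is even, so the fundamental solution of x^2 - 1443y^2 = 1 is (p_{k-1}, q_{k-1}) = (p_1, q_1); compute convergents through index 1.
Convergents (p_i = a_i*p_{i-1} + p_{i-2}, q_i = a_i*q_{i-1} + q_{i-2} with p_{-2}=0, p_{-1}=1, q_{-2}=1, q_{-1}=0):
  i=0: a_0=37, p_0 = 37*1 + 0 = 37, q_0 = 37*0 + 1 = 1.
  i=1: a_1=1, p_1 = 1*37 + 1 = 38, q_1 = 1*1 + 0 = 1.
Check: 38^2 - 1443*1^2 = 1444 - 1443 = 1, so (x, y) = (38, 1) solves the equation, and by the theorem it is the least positive solution.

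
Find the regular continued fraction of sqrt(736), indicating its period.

[27; (7, 1, 2, 1, 2, 1, 7, 54)]

Write x_i = (sqrt(736) + m_i)/d_i with (m_0, d_0) = (0, 1). a_0 = floor(sqrt(736)) = 27, since 27^2 = 729 <= 736 < 784 = 28^2.
Iterate m_{i+1} = d_i*a_i - m_i, d_{i+1} = (736 - m_{i+1}^2)/d_i, a_{i+1} = floor((a_0 + m_{i+1})/d_{i+1}):
  m_1 = 1*27 - 0 = 27, d_1 = (736 - 27^2)/1 = 7/1 = 7, a_1 = floor((27 + 27)/7) = 7.
  m_2 = 7*7 - 27 = 22, d_2 = (736 - 22^2)/7 = 252/7 = 36, a_2 = floor((27 + 22)/36) = 1.
  m_3 = 36*1 - 22 = 14, d_3 = (736 - 14^2)/36 = 540/36 = 15, a_3 = floor((27 + 14)/15) = 2.
  m_4 = 15*2 - 14 = 16, d_4 = (736 - 16^2)/15 = 480/15 = 32, a_4 = floor((27 + 16)/32) = 1.
  m_5 = 32*1 - 16 = 16, d_5 = (736 - 16^2)/32 = 480/32 = 15, a_5 = floor((27 + 16)/15) = 2.
  m_6 = 15*2 - 16 = 14, d_6 = (736 - 14^2)/15 = 540/15 = 36, a_6 = floor((27 + 14)/36) = 1.
  m_7 = 36*1 - 14 = 22, d_7 = (736 - 22^2)/36 = 252/36 = 7, a_7 = floor((27 + 22)/7) = 7.
  m_8 = 7*7 - 22 = 27, d_8 = (736 - 27^2)/7 = 7/7 = 1, a_8 = floor((27 + 27)/1) = 54.
  m_9 = 1*54 - 27 = 27, d_9 = (736 - 27^2)/1 = 7/1 = 7: (m_9, d_9) = (m_1, d_1) = (27, 7), so from here the quotients repeat a_1, ..., a_8; the period length is 8.
Hence the expansion of sqrt(736) is a_0 = 27 followed by the repeating block 7, 1, 2, 1, 2, 1, 7, 54 (period 8).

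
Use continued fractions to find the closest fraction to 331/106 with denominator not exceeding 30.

25/8

Expand x = 331/106 as a continued fraction with the Euclidean algorithm:
  331 = 3*106 + 13, so a_0 = 3.
  106 = 8*13 + 2, so a_1 = 8.
  13 = 6*2 + 1, so a_2 = 6.
  2 = 2*1 + 0, so a_3 = 2.
so x = [3; 8, 6, 2].
Convergents (p_i = a_i*p_{i-1} + p_{i-2}, q_i = a_i*q_{i-1} + q_{i-2} with p_{-2}=0, p_{-1}=1, q_{-2}=1, q_{-1}=0), until the denominator exceeds 30:
  i=0: a_0=3, p_0 = 3*1 + 0 = 3, q_0 = 3*0 + 1 = 1.
  i=1: a_1=8, p_1 = 8*3 + 1 = 25, q_1 = 8*1 + 0 = 8.
  i=2: a_2=6, p_2 = 6*25 + 3 = 153, q_2 = 6*8 + 1 = 49.
q_2 = 49 > 30, so the last convergent with denominator <= 30 is p_1/q_1 = 25/8.
The closest fraction with denominator <= 30 is either p_1/q_1 or the intermediate fraction (k*p_1 + p_0)/(k*q_1 + q_0) with the largest k >= 1 whose denominator stays <= 30; these approach x as k grows, and every other convergent or intermediate fraction in range is farther away.
Largest k: floor((30 - q_0)/q_1) = floor((30 - 1)/8) = 3.
That gives (3*25 + 3)/(3*8 + 1) = 78/25.
Compare the errors: |x - 25/8| = |331*8 - 25*106|/(106*8) = 2/848, and |x - 78/25| = |331*25 - 78*106|/(106*25) = 7/2650.
Cross-multiplying, 2*2650 = 5300 < 5936 = 7*848, so 2/848 is smaller: the convergent 25/8 is closer to x than 78/25.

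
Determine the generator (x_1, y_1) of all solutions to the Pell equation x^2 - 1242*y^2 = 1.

First expand sqrt(1242) as a continued fraction. With x_i = (sqrt(1242) + m_i)/d_i and (m_0, d_0) = (0, 1): a_0 = floor(sqrt(1242)) = 35, since 35^2 = 1225 <= 1242 < 1296 = 36^2.
Iterate m_{i+1} = d_i*a_i - m_i, d_{i+1} = (1242 - m_{i+1}^2)/d_i, a_{i+1} = floor((a_0 + m_{i+1})/d_{i+1}):
  m_1 = 1*35 - 0 = 35, d_1 = (1242 - 35^2)/1 = 17/1 = 17, a_1 = floor((35 + 35)/17) = 4.
  m_2 = 17*4 - 35 = 33, d_2 = (1242 - 33^2)/17 = 153/17 = 9, a_2 = floor((35 + 33)/9) = 7.
  m_3 = 9*7 - 33 = 30, d_3 = (1242 - 30^2)/9 = 342/9 = 38, a_3 = floor((35 + 30)/38) = 1.
  m_4 = 38*1 - 30 = 8, d_4 = (1242 - 8^2)/38 = 1178/38 = 31, a_4 = floor((35 + 8)/31) = 1.
  m_5 = 31*1 - 8 = 23, d_5 = (1242 - 23^2)/31 = 713/31 = 23, a_5 = floor((35 + 23)/23) = 2.
  m_6 = 23*2 - 23 = 23, d_6 = (1242 - 23^2)/23 = 713/23 = 31, a_6 = floor((35 + 23)/31) = 1.
  m_7 = 31*1 - 23 = 8, d_7 = (1242 - 8^2)/31 = 1178/31 = 38, a_7 = floor((35 + 8)/38) = 1.
  m_8 = 38*1 - 8 = 30, d_8 = (1242 - 30^2)/38 = 342/38 = 9, a_8 = floor((35 + 30)/9) = 7.
  m_9 = 9*7 - 30 = 33, d_9 = (1242 - 33^2)/9 = 153/9 = 17, a_9 = floor((35 + 33)/17) = 4.
  m_10 = 17*4 - 33 = 35, d_10 = (1242 - 35^2)/17 = 17/17 = 1, a_10 = floor((35 + 35)/1) = 70.
  m_11 = 1*70 - 35 = 35, d_11 = (1242 - 35^2)/1 = 17/1 = 17: (m_11, d_11) = (m_1, d_1) = (35, 17), so from here the quotients repeat a_1, ..., a_10; the period length is 10.
So sqrt(1242) = [35; (4, 7, 1, 1, 2, 1, 1, 7, 4, 70)] with period length k = 10.
k is even, so the fundamental solution of x^2 - 1242y^2 = 1 is (p_{k-1}, q_{k-1}) = (p_9, q_9); compute convergents through index 9.
Convergents (p_i = a_i*p_{i-1} + p_{i-2}, q_i = a_i*q_{i-1} + q_{i-2} with p_{-2}=0, p_{-1}=1, q_{-2}=1, q_{-1}=0):
  i=0: a_0=35, p_0 = 35*1 + 0 = 35, q_0 = 35*0 + 1 = 1.
  i=1: a_1=4, p_1 = 4*35 + 1 = 141, q_1 = 4*1 + 0 = 4.
  i=2: a_2=7, p_2 = 7*141 + 35 = 1022, q_2 = 7*4 + 1 = 29.
  i=3: a_3=1, p_3 = 1*1022 + 141 = 1163, q_3 = 1*29 + 4 = 33.
  i=4: a_4=1, p_4 = 1*1163 + 1022 = 2185, q_4 = 1*33 + 29 = 62.
  i=5: a_5=2, p_5 = 2*2185 + 1163 = 5533, q_5 = 2*62 + 33 = 157.
  i=6: a_6=1, p_6 = 1*5533 + 2185 = 7718, q_6 = 1*157 + 62 = 219.
  i=7: a_7=1, p_7 = 1*7718 + 5533 = 13251, q_7 = 1*219 + 157 = 376.
  i=8: a_8=7, p_8 = 7*13251 + 7718 = 100475, q_8 = 7*376 + 219 = 2851.
  i=9: a_9=4, p_9 = 4*100475 + 13251 = 415151, q_9 = 4*2851 + 376 = 11780.
Check: 415151^2 - 1242*11780^2 = 172350352801 - 172350352800 = 1, so (x, y) = (415151, 11780) solves the equation, and by the theorem it is the least positive solution.

(x, y) = (415151, 11780)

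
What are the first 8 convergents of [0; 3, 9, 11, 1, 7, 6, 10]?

0/1, 1/3, 9/28, 100/311, 109/339, 863/2684, 5287/16443, 53733/167114

Using the convergent recurrence p_i = a_i*p_{i-1} + p_{i-2}, q_i = a_i*q_{i-1} + q_{i-2} with p_{-2}=0, p_{-1}=1, q_{-2}=1, q_{-1}=0:
  i=0: a_0=0, p_0 = 0*1 + 0 = 0, q_0 = 0*0 + 1 = 1.
  i=1: a_1=3, p_1 = 3*0 + 1 = 1, q_1 = 3*1 + 0 = 3.
  i=2: a_2=9, p_2 = 9*1 + 0 = 9, q_2 = 9*3 + 1 = 28.
  i=3: a_3=11, p_3 = 11*9 + 1 = 100, q_3 = 11*28 + 3 = 311.
  i=4: a_4=1, p_4 = 1*100 + 9 = 109, q_4 = 1*311 + 28 = 339.
  i=5: a_5=7, p_5 = 7*109 + 100 = 863, q_5 = 7*339 + 311 = 2684.
  i=6: a_6=6, p_6 = 6*863 + 109 = 5287, q_6 = 6*2684 + 339 = 16443.
  i=7: a_7=10, p_7 = 10*5287 + 863 = 53733, q_7 = 10*16443 + 2684 = 167114.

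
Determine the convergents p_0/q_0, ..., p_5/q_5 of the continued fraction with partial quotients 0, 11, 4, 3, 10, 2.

Using the convergent recurrence p_i = a_i*p_{i-1} + p_{i-2}, q_i = a_i*q_{i-1} + q_{i-2} with p_{-2}=0, p_{-1}=1, q_{-2}=1, q_{-1}=0:
  i=0: a_0=0, p_0 = 0*1 + 0 = 0, q_0 = 0*0 + 1 = 1.
  i=1: a_1=11, p_1 = 11*0 + 1 = 1, q_1 = 11*1 + 0 = 11.
  i=2: a_2=4, p_2 = 4*1 + 0 = 4, q_2 = 4*11 + 1 = 45.
  i=3: a_3=3, p_3 = 3*4 + 1 = 13, q_3 = 3*45 + 11 = 146.
  i=4: a_4=10, p_4 = 10*13 + 4 = 134, q_4 = 10*146 + 45 = 1505.
  i=5: a_5=2, p_5 = 2*134 + 13 = 281, q_5 = 2*1505 + 146 = 3156.

0/1, 1/11, 4/45, 13/146, 134/1505, 281/3156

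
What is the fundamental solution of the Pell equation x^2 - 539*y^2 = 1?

(x, y) = (3970, 171)

First expand sqrt(539) as a continued fraction. With x_i = (sqrt(539) + m_i)/d_i and (m_0, d_0) = (0, 1): a_0 = floor(sqrt(539)) = 23, since 23^2 = 529 <= 539 < 576 = 24^2.
Iterate m_{i+1} = d_i*a_i - m_i, d_{i+1} = (539 - m_{i+1}^2)/d_i, a_{i+1} = floor((a_0 + m_{i+1})/d_{i+1}):
  m_1 = 1*23 - 0 = 23, d_1 = (539 - 23^2)/1 = 10/1 = 10, a_1 = floor((23 + 23)/10) = 4.
  m_2 = 10*4 - 23 = 17, d_2 = (539 - 17^2)/10 = 250/10 = 25, a_2 = floor((23 + 17)/25) = 1.
  m_3 = 25*1 - 17 = 8, d_3 = (539 - 8^2)/25 = 475/25 = 19, a_3 = floor((23 + 8)/19) = 1.
  m_4 = 19*1 - 8 = 11, d_4 = (539 - 11^2)/19 = 418/19 = 22, a_4 = floor((23 + 11)/22) = 1.
  m_5 = 22*1 - 11 = 11, d_5 = (539 - 11^2)/22 = 418/22 = 19, a_5 = floor((23 + 11)/19) = 1.
  m_6 = 19*1 - 11 = 8, d_6 = (539 - 8^2)/19 = 475/19 = 25, a_6 = floor((23 + 8)/25) = 1.
  m_7 = 25*1 - 8 = 17, d_7 = (539 - 17^2)/25 = 250/25 = 10, a_7 = floor((23 + 17)/10) = 4.
  m_8 = 10*4 - 17 = 23, d_8 = (539 - 23^2)/10 = 10/10 = 1, a_8 = floor((23 + 23)/1) = 46.
  m_9 = 1*46 - 23 = 23, d_9 = (539 - 23^2)/1 = 10/1 = 10: (m_9, d_9) = (m_1, d_1) = (23, 10), so from here the quotients repeat a_1, ..., a_8; the period length is 8.
So sqrt(539) = [23; (4, 1, 1, 1, 1, 1, 4, 46)] with period length k = 8.
k is even, so the fundamental solution of x^2 - 539y^2 = 1 is (p_{k-1}, q_{k-1}) = (p_7, q_7); compute convergents through index 7.
Convergents (p_i = a_i*p_{i-1} + p_{i-2}, q_i = a_i*q_{i-1} + q_{i-2} with p_{-2}=0, p_{-1}=1, q_{-2}=1, q_{-1}=0):
  i=0: a_0=23, p_0 = 23*1 + 0 = 23, q_0 = 23*0 + 1 = 1.
  i=1: a_1=4, p_1 = 4*23 + 1 = 93, q_1 = 4*1 + 0 = 4.
  i=2: a_2=1, p_2 = 1*93 + 23 = 116, q_2 = 1*4 + 1 = 5.
  i=3: a_3=1, p_3 = 1*116 + 93 = 209, q_3 = 1*5 + 4 = 9.
  i=4: a_4=1, p_4 = 1*209 + 116 = 325, q_4 = 1*9 + 5 = 14.
  i=5: a_5=1, p_5 = 1*325 + 209 = 534, q_5 = 1*14 + 9 = 23.
  i=6: a_6=1, p_6 = 1*534 + 325 = 859, q_6 = 1*23 + 14 = 37.
  i=7: a_7=4, p_7 = 4*859 + 534 = 3970, q_7 = 4*37 + 23 = 171.
Check: 3970^2 - 539*171^2 = 15760900 - 15760899 = 1, so (x, y) = (3970, 171) solves the equation, and by the theorem it is the least positive solution.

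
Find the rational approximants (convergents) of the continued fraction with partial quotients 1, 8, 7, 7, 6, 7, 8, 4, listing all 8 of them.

1/1, 9/8, 64/57, 457/407, 2806/2499, 20099/17900, 163598/145699, 674491/600696

Using the convergent recurrence p_i = a_i*p_{i-1} + p_{i-2}, q_i = a_i*q_{i-1} + q_{i-2} with p_{-2}=0, p_{-1}=1, q_{-2}=1, q_{-1}=0:
  i=0: a_0=1, p_0 = 1*1 + 0 = 1, q_0 = 1*0 + 1 = 1.
  i=1: a_1=8, p_1 = 8*1 + 1 = 9, q_1 = 8*1 + 0 = 8.
  i=2: a_2=7, p_2 = 7*9 + 1 = 64, q_2 = 7*8 + 1 = 57.
  i=3: a_3=7, p_3 = 7*64 + 9 = 457, q_3 = 7*57 + 8 = 407.
  i=4: a_4=6, p_4 = 6*457 + 64 = 2806, q_4 = 6*407 + 57 = 2499.
  i=5: a_5=7, p_5 = 7*2806 + 457 = 20099, q_5 = 7*2499 + 407 = 17900.
  i=6: a_6=8, p_6 = 8*20099 + 2806 = 163598, q_6 = 8*17900 + 2499 = 145699.
  i=7: a_7=4, p_7 = 4*163598 + 20099 = 674491, q_7 = 4*145699 + 17900 = 600696.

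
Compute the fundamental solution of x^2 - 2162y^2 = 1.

(x, y) = (93, 2)

First expand sqrt(2162) as a continued fraction. With x_i = (sqrt(2162) + m_i)/d_i and (m_0, d_0) = (0, 1): a_0 = floor(sqrt(2162)) = 46, since 46^2 = 2116 <= 2162 < 2209 = 47^2.
Iterate m_{i+1} = d_i*a_i - m_i, d_{i+1} = (2162 - m_{i+1}^2)/d_i, a_{i+1} = floor((a_0 + m_{i+1})/d_{i+1}):
  m_1 = 1*46 - 0 = 46, d_1 = (2162 - 46^2)/1 = 46/1 = 46, a_1 = floor((46 + 46)/46) = 2.
  m_2 = 46*2 - 46 = 46, d_2 = (2162 - 46^2)/46 = 46/46 = 1, a_2 = floor((46 + 46)/1) = 92.
  m_3 = 1*92 - 46 = 46, d_3 = (2162 - 46^2)/1 = 46/1 = 46: (m_3, d_3) = (m_1, d_1) = (46, 46), so from here the quotients repeat a_1, a_2; the period length is 2.
So sqrt(2162) = [46; (2, 92)] with period length k = 2.
k is even, so the fundamental solution of x^2 - 2162y^2 = 1 is (p_{k-1}, q_{k-1}) = (p_1, q_1); compute convergents through index 1.
Convergents (p_i = a_i*p_{i-1} + p_{i-2}, q_i = a_i*q_{i-1} + q_{i-2} with p_{-2}=0, p_{-1}=1, q_{-2}=1, q_{-1}=0):
  i=0: a_0=46, p_0 = 46*1 + 0 = 46, q_0 = 46*0 + 1 = 1.
  i=1: a_1=2, p_1 = 2*46 + 1 = 93, q_1 = 2*1 + 0 = 2.
Check: 93^2 - 2162*2^2 = 8649 - 8648 = 1, so (x, y) = (93, 2) solves the equation, and by the theorem it is the least positive solution.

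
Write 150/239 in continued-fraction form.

[0; 1, 1, 1, 2, 5, 1, 1, 2]

Run the Euclidean algorithm on 150 and 239; the successive quotients are the partial quotients a_0, a_1, ... (each step inverts the fractional part left over by the previous one):
  150 = 0*239 + 150, so a_0 = 0.
  239 = 1*150 + 89, so a_1 = 1.
  150 = 1*89 + 61, so a_2 = 1.
  89 = 1*61 + 28, so a_3 = 1.
  61 = 2*28 + 5, so a_4 = 2.
  28 = 5*5 + 3, so a_5 = 5.
  5 = 1*3 + 2, so a_6 = 1.
  3 = 1*2 + 1, so a_7 = 1.
  2 = 2*1 + 0, so a_8 = 2.
The remainder reaches 0 after 9 divisions, so the expansion has 9 partial quotients, read off in order.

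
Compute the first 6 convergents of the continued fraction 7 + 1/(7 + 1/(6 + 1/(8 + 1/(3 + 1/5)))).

7/1, 50/7, 307/43, 2506/351, 7825/1096, 41631/5831

Using the convergent recurrence p_i = a_i*p_{i-1} + p_{i-2}, q_i = a_i*q_{i-1} + q_{i-2} with p_{-2}=0, p_{-1}=1, q_{-2}=1, q_{-1}=0:
  i=0: a_0=7, p_0 = 7*1 + 0 = 7, q_0 = 7*0 + 1 = 1.
  i=1: a_1=7, p_1 = 7*7 + 1 = 50, q_1 = 7*1 + 0 = 7.
  i=2: a_2=6, p_2 = 6*50 + 7 = 307, q_2 = 6*7 + 1 = 43.
  i=3: a_3=8, p_3 = 8*307 + 50 = 2506, q_3 = 8*43 + 7 = 351.
  i=4: a_4=3, p_4 = 3*2506 + 307 = 7825, q_4 = 3*351 + 43 = 1096.
  i=5: a_5=5, p_5 = 5*7825 + 2506 = 41631, q_5 = 5*1096 + 351 = 5831.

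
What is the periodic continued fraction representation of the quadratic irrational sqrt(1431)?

[37; (1, 4, 1, 4, 1, 74)]

Write x_i = (sqrt(1431) + m_i)/d_i with (m_0, d_0) = (0, 1). a_0 = floor(sqrt(1431)) = 37, since 37^2 = 1369 <= 1431 < 1444 = 38^2.
Iterate m_{i+1} = d_i*a_i - m_i, d_{i+1} = (1431 - m_{i+1}^2)/d_i, a_{i+1} = floor((a_0 + m_{i+1})/d_{i+1}):
  m_1 = 1*37 - 0 = 37, d_1 = (1431 - 37^2)/1 = 62/1 = 62, a_1 = floor((37 + 37)/62) = 1.
  m_2 = 62*1 - 37 = 25, d_2 = (1431 - 25^2)/62 = 806/62 = 13, a_2 = floor((37 + 25)/13) = 4.
  m_3 = 13*4 - 25 = 27, d_3 = (1431 - 27^2)/13 = 702/13 = 54, a_3 = floor((37 + 27)/54) = 1.
  m_4 = 54*1 - 27 = 27, d_4 = (1431 - 27^2)/54 = 702/54 = 13, a_4 = floor((37 + 27)/13) = 4.
  m_5 = 13*4 - 27 = 25, d_5 = (1431 - 25^2)/13 = 806/13 = 62, a_5 = floor((37 + 25)/62) = 1.
  m_6 = 62*1 - 25 = 37, d_6 = (1431 - 37^2)/62 = 62/62 = 1, a_6 = floor((37 + 37)/1) = 74.
  m_7 = 1*74 - 37 = 37, d_7 = (1431 - 37^2)/1 = 62/1 = 62: (m_7, d_7) = (m_1, d_1) = (37, 62), so from here the quotients repeat a_1, ..., a_6; the period length is 6.
Hence the expansion of sqrt(1431) is a_0 = 37 followed by the repeating block 1, 4, 1, 4, 1, 74 (period 6).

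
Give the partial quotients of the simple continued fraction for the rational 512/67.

[7; 1, 1, 1, 3, 1, 4]

Run the Euclidean algorithm on 512 and 67; the successive quotients are the partial quotients a_0, a_1, ... (each step inverts the fractional part left over by the previous one):
  512 = 7*67 + 43, so a_0 = 7.
  67 = 1*43 + 24, so a_1 = 1.
  43 = 1*24 + 19, so a_2 = 1.
  24 = 1*19 + 5, so a_3 = 1.
  19 = 3*5 + 4, so a_4 = 3.
  5 = 1*4 + 1, so a_5 = 1.
  4 = 4*1 + 0, so a_6 = 4.
The remainder reaches 0 after 7 divisions, so the expansion has 7 partial quotients, read off in order.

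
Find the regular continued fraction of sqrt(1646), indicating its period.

[40; (1, 1, 3, 40, 3, 1, 1, 80)]

Write x_i = (sqrt(1646) + m_i)/d_i with (m_0, d_0) = (0, 1). a_0 = floor(sqrt(1646)) = 40, since 40^2 = 1600 <= 1646 < 1681 = 41^2.
Iterate m_{i+1} = d_i*a_i - m_i, d_{i+1} = (1646 - m_{i+1}^2)/d_i, a_{i+1} = floor((a_0 + m_{i+1})/d_{i+1}):
  m_1 = 1*40 - 0 = 40, d_1 = (1646 - 40^2)/1 = 46/1 = 46, a_1 = floor((40 + 40)/46) = 1.
  m_2 = 46*1 - 40 = 6, d_2 = (1646 - 6^2)/46 = 1610/46 = 35, a_2 = floor((40 + 6)/35) = 1.
  m_3 = 35*1 - 6 = 29, d_3 = (1646 - 29^2)/35 = 805/35 = 23, a_3 = floor((40 + 29)/23) = 3.
  m_4 = 23*3 - 29 = 40, d_4 = (1646 - 40^2)/23 = 46/23 = 2, a_4 = floor((40 + 40)/2) = 40.
  m_5 = 2*40 - 40 = 40, d_5 = (1646 - 40^2)/2 = 46/2 = 23, a_5 = floor((40 + 40)/23) = 3.
  m_6 = 23*3 - 40 = 29, d_6 = (1646 - 29^2)/23 = 805/23 = 35, a_6 = floor((40 + 29)/35) = 1.
  m_7 = 35*1 - 29 = 6, d_7 = (1646 - 6^2)/35 = 1610/35 = 46, a_7 = floor((40 + 6)/46) = 1.
  m_8 = 46*1 - 6 = 40, d_8 = (1646 - 40^2)/46 = 46/46 = 1, a_8 = floor((40 + 40)/1) = 80.
  m_9 = 1*80 - 40 = 40, d_9 = (1646 - 40^2)/1 = 46/1 = 46: (m_9, d_9) = (m_1, d_1) = (40, 46), so from here the quotients repeat a_1, ..., a_8; the period length is 8.
Hence the expansion of sqrt(1646) is a_0 = 40 followed by the repeating block 1, 1, 3, 40, 3, 1, 1, 80 (period 8).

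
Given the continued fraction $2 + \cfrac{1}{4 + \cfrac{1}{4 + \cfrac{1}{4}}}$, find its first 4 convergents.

Using the convergent recurrence p_i = a_i*p_{i-1} + p_{i-2}, q_i = a_i*q_{i-1} + q_{i-2} with p_{-2}=0, p_{-1}=1, q_{-2}=1, q_{-1}=0:
  i=0: a_0=2, p_0 = 2*1 + 0 = 2, q_0 = 2*0 + 1 = 1.
  i=1: a_1=4, p_1 = 4*2 + 1 = 9, q_1 = 4*1 + 0 = 4.
  i=2: a_2=4, p_2 = 4*9 + 2 = 38, q_2 = 4*4 + 1 = 17.
  i=3: a_3=4, p_3 = 4*38 + 9 = 161, q_3 = 4*17 + 4 = 72.

2/1, 9/4, 38/17, 161/72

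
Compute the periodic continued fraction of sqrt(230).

[15; (6, 30)]

Write x_i = (sqrt(230) + m_i)/d_i with (m_0, d_0) = (0, 1). a_0 = floor(sqrt(230)) = 15, since 15^2 = 225 <= 230 < 256 = 16^2.
Iterate m_{i+1} = d_i*a_i - m_i, d_{i+1} = (230 - m_{i+1}^2)/d_i, a_{i+1} = floor((a_0 + m_{i+1})/d_{i+1}):
  m_1 = 1*15 - 0 = 15, d_1 = (230 - 15^2)/1 = 5/1 = 5, a_1 = floor((15 + 15)/5) = 6.
  m_2 = 5*6 - 15 = 15, d_2 = (230 - 15^2)/5 = 5/5 = 1, a_2 = floor((15 + 15)/1) = 30.
  m_3 = 1*30 - 15 = 15, d_3 = (230 - 15^2)/1 = 5/1 = 5: (m_3, d_3) = (m_1, d_1) = (15, 5), so from here the quotients repeat a_1, a_2; the period length is 2.
Hence the expansion of sqrt(230) is a_0 = 15 followed by the repeating block 6, 30 (period 2).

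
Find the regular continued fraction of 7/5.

[1; 2, 2]

Run the Euclidean algorithm on 7 and 5; the successive quotients are the partial quotients a_0, a_1, ... (each step inverts the fractional part left over by the previous one):
  7 = 1*5 + 2, so a_0 = 1.
  5 = 2*2 + 1, so a_1 = 2.
  2 = 2*1 + 0, so a_2 = 2.
The remainder reaches 0 after 3 divisions, so the expansion has 3 partial quotients, read off in order.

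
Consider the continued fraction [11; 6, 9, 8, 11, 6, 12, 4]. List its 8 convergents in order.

11/1, 67/6, 614/55, 4979/446, 55383/4961, 337277/30212, 4102707/367505, 16748105/1500232

Using the convergent recurrence p_i = a_i*p_{i-1} + p_{i-2}, q_i = a_i*q_{i-1} + q_{i-2} with p_{-2}=0, p_{-1}=1, q_{-2}=1, q_{-1}=0:
  i=0: a_0=11, p_0 = 11*1 + 0 = 11, q_0 = 11*0 + 1 = 1.
  i=1: a_1=6, p_1 = 6*11 + 1 = 67, q_1 = 6*1 + 0 = 6.
  i=2: a_2=9, p_2 = 9*67 + 11 = 614, q_2 = 9*6 + 1 = 55.
  i=3: a_3=8, p_3 = 8*614 + 67 = 4979, q_3 = 8*55 + 6 = 446.
  i=4: a_4=11, p_4 = 11*4979 + 614 = 55383, q_4 = 11*446 + 55 = 4961.
  i=5: a_5=6, p_5 = 6*55383 + 4979 = 337277, q_5 = 6*4961 + 446 = 30212.
  i=6: a_6=12, p_6 = 12*337277 + 55383 = 4102707, q_6 = 12*30212 + 4961 = 367505.
  i=7: a_7=4, p_7 = 4*4102707 + 337277 = 16748105, q_7 = 4*367505 + 30212 = 1500232.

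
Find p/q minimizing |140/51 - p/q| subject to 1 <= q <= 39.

107/39

Expand x = 140/51 as a continued fraction with the Euclidean algorithm:
  140 = 2*51 + 38, so a_0 = 2.
  51 = 1*38 + 13, so a_1 = 1.
  38 = 2*13 + 12, so a_2 = 2.
  13 = 1*12 + 1, so a_3 = 1.
  12 = 12*1 + 0, so a_4 = 12.
so x = [2; 1, 2, 1, 12].
Convergents (p_i = a_i*p_{i-1} + p_{i-2}, q_i = a_i*q_{i-1} + q_{i-2} with p_{-2}=0, p_{-1}=1, q_{-2}=1, q_{-1}=0), until the denominator exceeds 39:
  i=0: a_0=2, p_0 = 2*1 + 0 = 2, q_0 = 2*0 + 1 = 1.
  i=1: a_1=1, p_1 = 1*2 + 1 = 3, q_1 = 1*1 + 0 = 1.
  i=2: a_2=2, p_2 = 2*3 + 2 = 8, q_2 = 2*1 + 1 = 3.
  i=3: a_3=1, p_3 = 1*8 + 3 = 11, q_3 = 1*3 + 1 = 4.
  i=4: a_4=12, p_4 = 12*11 + 8 = 140, q_4 = 12*4 + 3 = 51.
q_4 = 51 > 39, so the last convergent with denominator <= 39 is p_3/q_3 = 11/4.
The closest fraction with denominator <= 39 is either p_3/q_3 or the intermediate fraction (k*p_3 + p_2)/(k*q_3 + q_2) with the largest k >= 1 whose denominator stays <= 39; these approach x as k grows, and every other convergent or intermediate fraction in range is farther away.
Largest k: floor((39 - q_2)/q_3) = floor((39 - 3)/4) = 9.
That gives (9*11 + 8)/(9*4 + 3) = 107/39.
Compare the errors: |x - 11/4| = |140*4 - 11*51|/(51*4) = 1/204, and |x - 107/39| = |140*39 - 107*51|/(51*39) = 3/1989.
Cross-multiplying, 3*204 = 612 < 1989 = 1*1989, so 3/1989 is smaller: the intermediate fraction 107/39 is closer to x than 11/4.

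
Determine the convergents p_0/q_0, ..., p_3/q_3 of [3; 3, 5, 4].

Using the convergent recurrence p_i = a_i*p_{i-1} + p_{i-2}, q_i = a_i*q_{i-1} + q_{i-2} with p_{-2}=0, p_{-1}=1, q_{-2}=1, q_{-1}=0:
  i=0: a_0=3, p_0 = 3*1 + 0 = 3, q_0 = 3*0 + 1 = 1.
  i=1: a_1=3, p_1 = 3*3 + 1 = 10, q_1 = 3*1 + 0 = 3.
  i=2: a_2=5, p_2 = 5*10 + 3 = 53, q_2 = 5*3 + 1 = 16.
  i=3: a_3=4, p_3 = 4*53 + 10 = 222, q_3 = 4*16 + 3 = 67.

3/1, 10/3, 53/16, 222/67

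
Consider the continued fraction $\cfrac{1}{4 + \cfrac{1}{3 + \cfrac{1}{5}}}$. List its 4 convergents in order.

Using the convergent recurrence p_i = a_i*p_{i-1} + p_{i-2}, q_i = a_i*q_{i-1} + q_{i-2} with p_{-2}=0, p_{-1}=1, q_{-2}=1, q_{-1}=0:
  i=0: a_0=0, p_0 = 0*1 + 0 = 0, q_0 = 0*0 + 1 = 1.
  i=1: a_1=4, p_1 = 4*0 + 1 = 1, q_1 = 4*1 + 0 = 4.
  i=2: a_2=3, p_2 = 3*1 + 0 = 3, q_2 = 3*4 + 1 = 13.
  i=3: a_3=5, p_3 = 5*3 + 1 = 16, q_3 = 5*13 + 4 = 69.

0/1, 1/4, 3/13, 16/69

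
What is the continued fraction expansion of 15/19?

[0; 1, 3, 1, 3]

Run the Euclidean algorithm on 15 and 19; the successive quotients are the partial quotients a_0, a_1, ... (each step inverts the fractional part left over by the previous one):
  15 = 0*19 + 15, so a_0 = 0.
  19 = 1*15 + 4, so a_1 = 1.
  15 = 3*4 + 3, so a_2 = 3.
  4 = 1*3 + 1, so a_3 = 1.
  3 = 3*1 + 0, so a_4 = 3.
The remainder reaches 0 after 5 divisions, so the expansion has 5 partial quotients, read off in order.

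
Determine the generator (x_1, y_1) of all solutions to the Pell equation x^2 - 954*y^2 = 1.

(x, y) = (32080051, 1038630)

First expand sqrt(954) as a continued fraction. With x_i = (sqrt(954) + m_i)/d_i and (m_0, d_0) = (0, 1): a_0 = floor(sqrt(954)) = 30, since 30^2 = 900 <= 954 < 961 = 31^2.
Iterate m_{i+1} = d_i*a_i - m_i, d_{i+1} = (954 - m_{i+1}^2)/d_i, a_{i+1} = floor((a_0 + m_{i+1})/d_{i+1}):
  m_1 = 1*30 - 0 = 30, d_1 = (954 - 30^2)/1 = 54/1 = 54, a_1 = floor((30 + 30)/54) = 1.
  m_2 = 54*1 - 30 = 24, d_2 = (954 - 24^2)/54 = 378/54 = 7, a_2 = floor((30 + 24)/7) = 7.
  m_3 = 7*7 - 24 = 25, d_3 = (954 - 25^2)/7 = 329/7 = 47, a_3 = floor((30 + 25)/47) = 1.
  m_4 = 47*1 - 25 = 22, d_4 = (954 - 22^2)/47 = 470/47 = 10, a_4 = floor((30 + 22)/10) = 5.
  m_5 = 10*5 - 22 = 28, d_5 = (954 - 28^2)/10 = 170/10 = 17, a_5 = floor((30 + 28)/17) = 3.
  m_6 = 17*3 - 28 = 23, d_6 = (954 - 23^2)/17 = 425/17 = 25, a_6 = floor((30 + 23)/25) = 2.
  m_7 = 25*2 - 23 = 27, d_7 = (954 - 27^2)/25 = 225/25 = 9, a_7 = floor((30 + 27)/9) = 6.
  m_8 = 9*6 - 27 = 27, d_8 = (954 - 27^2)/9 = 225/9 = 25, a_8 = floor((30 + 27)/25) = 2.
  m_9 = 25*2 - 27 = 23, d_9 = (954 - 23^2)/25 = 425/25 = 17, a_9 = floor((30 + 23)/17) = 3.
  m_10 = 17*3 - 23 = 28, d_10 = (954 - 28^2)/17 = 170/17 = 10, a_10 = floor((30 + 28)/10) = 5.
  m_11 = 10*5 - 28 = 22, d_11 = (954 - 22^2)/10 = 470/10 = 47, a_11 = floor((30 + 22)/47) = 1.
  m_12 = 47*1 - 22 = 25, d_12 = (954 - 25^2)/47 = 329/47 = 7, a_12 = floor((30 + 25)/7) = 7.
  m_13 = 7*7 - 25 = 24, d_13 = (954 - 24^2)/7 = 378/7 = 54, a_13 = floor((30 + 24)/54) = 1.
  m_14 = 54*1 - 24 = 30, d_14 = (954 - 30^2)/54 = 54/54 = 1, a_14 = floor((30 + 30)/1) = 60.
  m_15 = 1*60 - 30 = 30, d_15 = (954 - 30^2)/1 = 54/1 = 54: (m_15, d_15) = (m_1, d_1) = (30, 54), so from here the quotients repeat a_1, ..., a_14; the period length is 14.
So sqrt(954) = [30; (1, 7, 1, 5, 3, 2, 6, 2, 3, 5, 1, 7, 1, 60)] with period length k = 14.
k is even, so the fundamental solution of x^2 - 954y^2 = 1 is (p_{k-1}, q_{k-1}) = (p_13, q_13); compute convergents through index 13.
Convergents (p_i = a_i*p_{i-1} + p_{i-2}, q_i = a_i*q_{i-1} + q_{i-2} with p_{-2}=0, p_{-1}=1, q_{-2}=1, q_{-1}=0):
  i=0: a_0=30, p_0 = 30*1 + 0 = 30, q_0 = 30*0 + 1 = 1.
  i=1: a_1=1, p_1 = 1*30 + 1 = 31, q_1 = 1*1 + 0 = 1.
  i=2: a_2=7, p_2 = 7*31 + 30 = 247, q_2 = 7*1 + 1 = 8.
  i=3: a_3=1, p_3 = 1*247 + 31 = 278, q_3 = 1*8 + 1 = 9.
  i=4: a_4=5, p_4 = 5*278 + 247 = 1637, q_4 = 5*9 + 8 = 53.
  i=5: a_5=3, p_5 = 3*1637 + 278 = 5189, q_5 = 3*53 + 9 = 168.
  i=6: a_6=2, p_6 = 2*5189 + 1637 = 12015, q_6 = 2*168 + 53 = 389.
  i=7: a_7=6, p_7 = 6*12015 + 5189 = 77279, q_7 = 6*389 + 168 = 2502.
  i=8: a_8=2, p_8 = 2*77279 + 12015 = 166573, q_8 = 2*2502 + 389 = 5393.
  i=9: a_9=3, p_9 = 3*166573 + 77279 = 576998, q_9 = 3*5393 + 2502 = 18681.
  i=10: a_10=5, p_10 = 5*576998 + 166573 = 3051563, q_10 = 5*18681 + 5393 = 98798.
  i=11: a_11=1, p_11 = 1*3051563 + 576998 = 3628561, q_11 = 1*98798 + 18681 = 117479.
  i=12: a_12=7, p_12 = 7*3628561 + 3051563 = 28451490, q_12 = 7*117479 + 98798 = 921151.
  i=13: a_13=1, p_13 = 1*28451490 + 3628561 = 32080051, q_13 = 1*921151 + 117479 = 1038630.
Check: 32080051^2 - 954*1038630^2 = 1029129672162601 - 1029129672162600 = 1, so (x, y) = (32080051, 1038630) solves the equation, and by the theorem it is the least positive solution.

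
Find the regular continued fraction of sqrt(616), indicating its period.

[24; (1, 4, 1, 1, 6, 1, 1, 4, 1, 48)]

Write x_i = (sqrt(616) + m_i)/d_i with (m_0, d_0) = (0, 1). a_0 = floor(sqrt(616)) = 24, since 24^2 = 576 <= 616 < 625 = 25^2.
Iterate m_{i+1} = d_i*a_i - m_i, d_{i+1} = (616 - m_{i+1}^2)/d_i, a_{i+1} = floor((a_0 + m_{i+1})/d_{i+1}):
  m_1 = 1*24 - 0 = 24, d_1 = (616 - 24^2)/1 = 40/1 = 40, a_1 = floor((24 + 24)/40) = 1.
  m_2 = 40*1 - 24 = 16, d_2 = (616 - 16^2)/40 = 360/40 = 9, a_2 = floor((24 + 16)/9) = 4.
  m_3 = 9*4 - 16 = 20, d_3 = (616 - 20^2)/9 = 216/9 = 24, a_3 = floor((24 + 20)/24) = 1.
  m_4 = 24*1 - 20 = 4, d_4 = (616 - 4^2)/24 = 600/24 = 25, a_4 = floor((24 + 4)/25) = 1.
  m_5 = 25*1 - 4 = 21, d_5 = (616 - 21^2)/25 = 175/25 = 7, a_5 = floor((24 + 21)/7) = 6.
  m_6 = 7*6 - 21 = 21, d_6 = (616 - 21^2)/7 = 175/7 = 25, a_6 = floor((24 + 21)/25) = 1.
  m_7 = 25*1 - 21 = 4, d_7 = (616 - 4^2)/25 = 600/25 = 24, a_7 = floor((24 + 4)/24) = 1.
  m_8 = 24*1 - 4 = 20, d_8 = (616 - 20^2)/24 = 216/24 = 9, a_8 = floor((24 + 20)/9) = 4.
  m_9 = 9*4 - 20 = 16, d_9 = (616 - 16^2)/9 = 360/9 = 40, a_9 = floor((24 + 16)/40) = 1.
  m_10 = 40*1 - 16 = 24, d_10 = (616 - 24^2)/40 = 40/40 = 1, a_10 = floor((24 + 24)/1) = 48.
  m_11 = 1*48 - 24 = 24, d_11 = (616 - 24^2)/1 = 40/1 = 40: (m_11, d_11) = (m_1, d_1) = (24, 40), so from here the quotients repeat a_1, ..., a_10; the period length is 10.
Hence the expansion of sqrt(616) is a_0 = 24 followed by the repeating block 1, 4, 1, 1, 6, 1, 1, 4, 1, 48 (period 10).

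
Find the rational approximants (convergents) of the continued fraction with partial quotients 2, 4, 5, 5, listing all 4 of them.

2/1, 9/4, 47/21, 244/109

Using the convergent recurrence p_i = a_i*p_{i-1} + p_{i-2}, q_i = a_i*q_{i-1} + q_{i-2} with p_{-2}=0, p_{-1}=1, q_{-2}=1, q_{-1}=0:
  i=0: a_0=2, p_0 = 2*1 + 0 = 2, q_0 = 2*0 + 1 = 1.
  i=1: a_1=4, p_1 = 4*2 + 1 = 9, q_1 = 4*1 + 0 = 4.
  i=2: a_2=5, p_2 = 5*9 + 2 = 47, q_2 = 5*4 + 1 = 21.
  i=3: a_3=5, p_3 = 5*47 + 9 = 244, q_3 = 5*21 + 4 = 109.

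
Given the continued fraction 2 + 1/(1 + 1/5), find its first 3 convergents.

Using the convergent recurrence p_i = a_i*p_{i-1} + p_{i-2}, q_i = a_i*q_{i-1} + q_{i-2} with p_{-2}=0, p_{-1}=1, q_{-2}=1, q_{-1}=0:
  i=0: a_0=2, p_0 = 2*1 + 0 = 2, q_0 = 2*0 + 1 = 1.
  i=1: a_1=1, p_1 = 1*2 + 1 = 3, q_1 = 1*1 + 0 = 1.
  i=2: a_2=5, p_2 = 5*3 + 2 = 17, q_2 = 5*1 + 1 = 6.

2/1, 3/1, 17/6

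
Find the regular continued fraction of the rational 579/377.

Run the Euclidean algorithm on 579 and 377; the successive quotients are the partial quotients a_0, a_1, ... (each step inverts the fractional part left over by the previous one):
  579 = 1*377 + 202, so a_0 = 1.
  377 = 1*202 + 175, so a_1 = 1.
  202 = 1*175 + 27, so a_2 = 1.
  175 = 6*27 + 13, so a_3 = 6.
  27 = 2*13 + 1, so a_4 = 2.
  13 = 13*1 + 0, so a_5 = 13.
The remainder reaches 0 after 6 divisions, so the expansion has 6 partial quotients, read off in order.

[1; 1, 1, 6, 2, 13]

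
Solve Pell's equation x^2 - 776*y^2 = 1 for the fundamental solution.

(x, y) = (195, 7)

First expand sqrt(776) as a continued fraction. With x_i = (sqrt(776) + m_i)/d_i and (m_0, d_0) = (0, 1): a_0 = floor(sqrt(776)) = 27, since 27^2 = 729 <= 776 < 784 = 28^2.
Iterate m_{i+1} = d_i*a_i - m_i, d_{i+1} = (776 - m_{i+1}^2)/d_i, a_{i+1} = floor((a_0 + m_{i+1})/d_{i+1}):
  m_1 = 1*27 - 0 = 27, d_1 = (776 - 27^2)/1 = 47/1 = 47, a_1 = floor((27 + 27)/47) = 1.
  m_2 = 47*1 - 27 = 20, d_2 = (776 - 20^2)/47 = 376/47 = 8, a_2 = floor((27 + 20)/8) = 5.
  m_3 = 8*5 - 20 = 20, d_3 = (776 - 20^2)/8 = 376/8 = 47, a_3 = floor((27 + 20)/47) = 1.
  m_4 = 47*1 - 20 = 27, d_4 = (776 - 27^2)/47 = 47/47 = 1, a_4 = floor((27 + 27)/1) = 54.
  m_5 = 1*54 - 27 = 27, d_5 = (776 - 27^2)/1 = 47/1 = 47: (m_5, d_5) = (m_1, d_1) = (27, 47), so from here the quotients repeat a_1, ..., a_4; the period length is 4.
So sqrt(776) = [27; (1, 5, 1, 54)] with period length k = 4.
k is even, so the fundamental solution of x^2 - 776y^2 = 1 is (p_{k-1}, q_{k-1}) = (p_3, q_3); compute convergents through index 3.
Convergents (p_i = a_i*p_{i-1} + p_{i-2}, q_i = a_i*q_{i-1} + q_{i-2} with p_{-2}=0, p_{-1}=1, q_{-2}=1, q_{-1}=0):
  i=0: a_0=27, p_0 = 27*1 + 0 = 27, q_0 = 27*0 + 1 = 1.
  i=1: a_1=1, p_1 = 1*27 + 1 = 28, q_1 = 1*1 + 0 = 1.
  i=2: a_2=5, p_2 = 5*28 + 27 = 167, q_2 = 5*1 + 1 = 6.
  i=3: a_3=1, p_3 = 1*167 + 28 = 195, q_3 = 1*6 + 1 = 7.
Check: 195^2 - 776*7^2 = 38025 - 38024 = 1, so (x, y) = (195, 7) solves the equation, and by the theorem it is the least positive solution.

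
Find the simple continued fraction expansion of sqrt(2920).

[54; (27, 108)]

Write x_i = (sqrt(2920) + m_i)/d_i with (m_0, d_0) = (0, 1). a_0 = floor(sqrt(2920)) = 54, since 54^2 = 2916 <= 2920 < 3025 = 55^2.
Iterate m_{i+1} = d_i*a_i - m_i, d_{i+1} = (2920 - m_{i+1}^2)/d_i, a_{i+1} = floor((a_0 + m_{i+1})/d_{i+1}):
  m_1 = 1*54 - 0 = 54, d_1 = (2920 - 54^2)/1 = 4/1 = 4, a_1 = floor((54 + 54)/4) = 27.
  m_2 = 4*27 - 54 = 54, d_2 = (2920 - 54^2)/4 = 4/4 = 1, a_2 = floor((54 + 54)/1) = 108.
  m_3 = 1*108 - 54 = 54, d_3 = (2920 - 54^2)/1 = 4/1 = 4: (m_3, d_3) = (m_1, d_1) = (54, 4), so from here the quotients repeat a_1, a_2; the period length is 2.
Hence the expansion of sqrt(2920) is a_0 = 54 followed by the repeating block 27, 108 (period 2).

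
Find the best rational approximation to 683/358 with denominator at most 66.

124/65

Expand x = 683/358 as a continued fraction with the Euclidean algorithm:
  683 = 1*358 + 325, so a_0 = 1.
  358 = 1*325 + 33, so a_1 = 1.
  325 = 9*33 + 28, so a_2 = 9.
  33 = 1*28 + 5, so a_3 = 1.
  28 = 5*5 + 3, so a_4 = 5.
  5 = 1*3 + 2, so a_5 = 1.
  3 = 1*2 + 1, so a_6 = 1.
  2 = 2*1 + 0, so a_7 = 2.
so x = [1; 1, 9, 1, 5, 1, 1, 2].
Convergents (p_i = a_i*p_{i-1} + p_{i-2}, q_i = a_i*q_{i-1} + q_{i-2} with p_{-2}=0, p_{-1}=1, q_{-2}=1, q_{-1}=0), until the denominator exceeds 66:
  i=0: a_0=1, p_0 = 1*1 + 0 = 1, q_0 = 1*0 + 1 = 1.
  i=1: a_1=1, p_1 = 1*1 + 1 = 2, q_1 = 1*1 + 0 = 1.
  i=2: a_2=9, p_2 = 9*2 + 1 = 19, q_2 = 9*1 + 1 = 10.
  i=3: a_3=1, p_3 = 1*19 + 2 = 21, q_3 = 1*10 + 1 = 11.
  i=4: a_4=5, p_4 = 5*21 + 19 = 124, q_4 = 5*11 + 10 = 65.
  i=5: a_5=1, p_5 = 1*124 + 21 = 145, q_5 = 1*65 + 11 = 76.
q_5 = 76 > 66, so the last convergent with denominator <= 66 is p_4/q_4 = 124/65.
The closest fraction with denominator <= 66 is either p_4/q_4 or the intermediate fraction (k*p_4 + p_3)/(k*q_4 + q_3) with the largest k >= 1 whose denominator stays <= 66; these approach x as k grows, and every other convergent or intermediate fraction in range is farther away.
Largest k: floor((66 - q_3)/q_4) = floor((66 - 11)/65) = 0.
Since k = 0, no intermediate fraction beyond p_4/q_4 has denominator <= 66, so the convergent 124/65 is the closest (its error is |683*65 - 124*358|/(358*65) = 3/23270).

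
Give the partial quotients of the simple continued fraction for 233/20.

[11; 1, 1, 1, 6]

Run the Euclidean algorithm on 233 and 20; the successive quotients are the partial quotients a_0, a_1, ... (each step inverts the fractional part left over by the previous one):
  233 = 11*20 + 13, so a_0 = 11.
  20 = 1*13 + 7, so a_1 = 1.
  13 = 1*7 + 6, so a_2 = 1.
  7 = 1*6 + 1, so a_3 = 1.
  6 = 6*1 + 0, so a_4 = 6.
The remainder reaches 0 after 5 divisions, so the expansion has 5 partial quotients, read off in order.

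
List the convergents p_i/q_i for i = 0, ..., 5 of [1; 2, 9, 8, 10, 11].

Using the convergent recurrence p_i = a_i*p_{i-1} + p_{i-2}, q_i = a_i*q_{i-1} + q_{i-2} with p_{-2}=0, p_{-1}=1, q_{-2}=1, q_{-1}=0:
  i=0: a_0=1, p_0 = 1*1 + 0 = 1, q_0 = 1*0 + 1 = 1.
  i=1: a_1=2, p_1 = 2*1 + 1 = 3, q_1 = 2*1 + 0 = 2.
  i=2: a_2=9, p_2 = 9*3 + 1 = 28, q_2 = 9*2 + 1 = 19.
  i=3: a_3=8, p_3 = 8*28 + 3 = 227, q_3 = 8*19 + 2 = 154.
  i=4: a_4=10, p_4 = 10*227 + 28 = 2298, q_4 = 10*154 + 19 = 1559.
  i=5: a_5=11, p_5 = 11*2298 + 227 = 25505, q_5 = 11*1559 + 154 = 17303.

1/1, 3/2, 28/19, 227/154, 2298/1559, 25505/17303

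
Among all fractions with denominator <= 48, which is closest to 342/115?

113/38

Expand x = 342/115 as a continued fraction with the Euclidean algorithm:
  342 = 2*115 + 112, so a_0 = 2.
  115 = 1*112 + 3, so a_1 = 1.
  112 = 37*3 + 1, so a_2 = 37.
  3 = 3*1 + 0, so a_3 = 3.
so x = [2; 1, 37, 3].
Convergents (p_i = a_i*p_{i-1} + p_{i-2}, q_i = a_i*q_{i-1} + q_{i-2} with p_{-2}=0, p_{-1}=1, q_{-2}=1, q_{-1}=0), until the denominator exceeds 48:
  i=0: a_0=2, p_0 = 2*1 + 0 = 2, q_0 = 2*0 + 1 = 1.
  i=1: a_1=1, p_1 = 1*2 + 1 = 3, q_1 = 1*1 + 0 = 1.
  i=2: a_2=37, p_2 = 37*3 + 2 = 113, q_2 = 37*1 + 1 = 38.
  i=3: a_3=3, p_3 = 3*113 + 3 = 342, q_3 = 3*38 + 1 = 115.
q_3 = 115 > 48, so the last convergent with denominator <= 48 is p_2/q_2 = 113/38.
The closest fraction with denominator <= 48 is either p_2/q_2 or the intermediate fraction (k*p_2 + p_1)/(k*q_2 + q_1) with the largest k >= 1 whose denominator stays <= 48; these approach x as k grows, and every other convergent or intermediate fraction in range is farther away.
Largest k: floor((48 - q_1)/q_2) = floor((48 - 1)/38) = 1.
That gives (1*113 + 3)/(1*38 + 1) = 116/39.
Compare the errors: |x - 113/38| = |342*38 - 113*115|/(115*38) = 1/4370, and |x - 116/39| = |342*39 - 116*115|/(115*39) = 2/4485.
Cross-multiplying, 1*4485 = 4485 < 8740 = 2*4370, so 1/4370 is smaller: the convergent 113/38 is closer to x than 116/39.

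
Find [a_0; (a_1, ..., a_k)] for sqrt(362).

[19; (38)]

Write x_i = (sqrt(362) + m_i)/d_i with (m_0, d_0) = (0, 1). a_0 = floor(sqrt(362)) = 19, since 19^2 = 361 <= 362 < 400 = 20^2.
Iterate m_{i+1} = d_i*a_i - m_i, d_{i+1} = (362 - m_{i+1}^2)/d_i, a_{i+1} = floor((a_0 + m_{i+1})/d_{i+1}):
  m_1 = 1*19 - 0 = 19, d_1 = (362 - 19^2)/1 = 1/1 = 1, a_1 = floor((19 + 19)/1) = 38.
  m_2 = 1*38 - 19 = 19, d_2 = (362 - 19^2)/1 = 1/1 = 1: (m_2, d_2) = (m_1, d_1) = (19, 1), so from here the quotient a_1 repeats; the period length is 1.
Hence the expansion of sqrt(362) is a_0 = 19 followed by the repeating block 38 (period 1).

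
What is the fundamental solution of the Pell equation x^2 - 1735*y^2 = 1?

First expand sqrt(1735) as a continued fraction. With x_i = (sqrt(1735) + m_i)/d_i and (m_0, d_0) = (0, 1): a_0 = floor(sqrt(1735)) = 41, since 41^2 = 1681 <= 1735 < 1764 = 42^2.
Iterate m_{i+1} = d_i*a_i - m_i, d_{i+1} = (1735 - m_{i+1}^2)/d_i, a_{i+1} = floor((a_0 + m_{i+1})/d_{i+1}):
  m_1 = 1*41 - 0 = 41, d_1 = (1735 - 41^2)/1 = 54/1 = 54, a_1 = floor((41 + 41)/54) = 1.
  m_2 = 54*1 - 41 = 13, d_2 = (1735 - 13^2)/54 = 1566/54 = 29, a_2 = floor((41 + 13)/29) = 1.
  m_3 = 29*1 - 13 = 16, d_3 = (1735 - 16^2)/29 = 1479/29 = 51, a_3 = floor((41 + 16)/51) = 1.
  m_4 = 51*1 - 16 = 35, d_4 = (1735 - 35^2)/51 = 510/51 = 10, a_4 = floor((41 + 35)/10) = 7.
  m_5 = 10*7 - 35 = 35, d_5 = (1735 - 35^2)/10 = 510/10 = 51, a_5 = floor((41 + 35)/51) = 1.
  m_6 = 51*1 - 35 = 16, d_6 = (1735 - 16^2)/51 = 1479/51 = 29, a_6 = floor((41 + 16)/29) = 1.
  m_7 = 29*1 - 16 = 13, d_7 = (1735 - 13^2)/29 = 1566/29 = 54, a_7 = floor((41 + 13)/54) = 1.
  m_8 = 54*1 - 13 = 41, d_8 = (1735 - 41^2)/54 = 54/54 = 1, a_8 = floor((41 + 41)/1) = 82.
  m_9 = 1*82 - 41 = 41, d_9 = (1735 - 41^2)/1 = 54/1 = 54: (m_9, d_9) = (m_1, d_1) = (41, 54), so from here the quotients repeat a_1, ..., a_8; the period length is 8.
So sqrt(1735) = [41; (1, 1, 1, 7, 1, 1, 1, 82)] with period length k = 8.
k is even, so the fundamental solution of x^2 - 1735y^2 = 1 is (p_{k-1}, q_{k-1}) = (p_7, q_7); compute convergents through index 7.
Convergents (p_i = a_i*p_{i-1} + p_{i-2}, q_i = a_i*q_{i-1} + q_{i-2} with p_{-2}=0, p_{-1}=1, q_{-2}=1, q_{-1}=0):
  i=0: a_0=41, p_0 = 41*1 + 0 = 41, q_0 = 41*0 + 1 = 1.
  i=1: a_1=1, p_1 = 1*41 + 1 = 42, q_1 = 1*1 + 0 = 1.
  i=2: a_2=1, p_2 = 1*42 + 41 = 83, q_2 = 1*1 + 1 = 2.
  i=3: a_3=1, p_3 = 1*83 + 42 = 125, q_3 = 1*2 + 1 = 3.
  i=4: a_4=7, p_4 = 7*125 + 83 = 958, q_4 = 7*3 + 2 = 23.
  i=5: a_5=1, p_5 = 1*958 + 125 = 1083, q_5 = 1*23 + 3 = 26.
  i=6: a_6=1, p_6 = 1*1083 + 958 = 2041, q_6 = 1*26 + 23 = 49.
  i=7: a_7=1, p_7 = 1*2041 + 1083 = 3124, q_7 = 1*49 + 26 = 75.
Check: 3124^2 - 1735*75^2 = 9759376 - 9759375 = 1, so (x, y) = (3124, 75) solves the equation, and by the theorem it is the least positive solution.

(x, y) = (3124, 75)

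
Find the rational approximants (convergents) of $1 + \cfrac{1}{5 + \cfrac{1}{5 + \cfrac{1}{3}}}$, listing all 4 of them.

1/1, 6/5, 31/26, 99/83

Using the convergent recurrence p_i = a_i*p_{i-1} + p_{i-2}, q_i = a_i*q_{i-1} + q_{i-2} with p_{-2}=0, p_{-1}=1, q_{-2}=1, q_{-1}=0:
  i=0: a_0=1, p_0 = 1*1 + 0 = 1, q_0 = 1*0 + 1 = 1.
  i=1: a_1=5, p_1 = 5*1 + 1 = 6, q_1 = 5*1 + 0 = 5.
  i=2: a_2=5, p_2 = 5*6 + 1 = 31, q_2 = 5*5 + 1 = 26.
  i=3: a_3=3, p_3 = 3*31 + 6 = 99, q_3 = 3*26 + 5 = 83.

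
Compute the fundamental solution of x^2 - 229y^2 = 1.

First expand sqrt(229) as a continued fraction. With x_i = (sqrt(229) + m_i)/d_i and (m_0, d_0) = (0, 1): a_0 = floor(sqrt(229)) = 15, since 15^2 = 225 <= 229 < 256 = 16^2.
Iterate m_{i+1} = d_i*a_i - m_i, d_{i+1} = (229 - m_{i+1}^2)/d_i, a_{i+1} = floor((a_0 + m_{i+1})/d_{i+1}):
  m_1 = 1*15 - 0 = 15, d_1 = (229 - 15^2)/1 = 4/1 = 4, a_1 = floor((15 + 15)/4) = 7.
  m_2 = 4*7 - 15 = 13, d_2 = (229 - 13^2)/4 = 60/4 = 15, a_2 = floor((15 + 13)/15) = 1.
  m_3 = 15*1 - 13 = 2, d_3 = (229 - 2^2)/15 = 225/15 = 15, a_3 = floor((15 + 2)/15) = 1.
  m_4 = 15*1 - 2 = 13, d_4 = (229 - 13^2)/15 = 60/15 = 4, a_4 = floor((15 + 13)/4) = 7.
  m_5 = 4*7 - 13 = 15, d_5 = (229 - 15^2)/4 = 4/4 = 1, a_5 = floor((15 + 15)/1) = 30.
  m_6 = 1*30 - 15 = 15, d_6 = (229 - 15^2)/1 = 4/1 = 4: (m_6, d_6) = (m_1, d_1) = (15, 4), so from here the quotients repeat a_1, ..., a_5; the period length is 5.
So sqrt(229) = [15; (7, 1, 1, 7, 30)] with period length k = 5.
k is odd, so (p_{k-1}, q_{k-1}) only solves x^2 - 229y^2 = -1 and the fundamental solution of x^2 - 229y^2 = 1 is (p_{2k-1}, q_{2k-1}) = (p_9, q_9); compute convergents through index 9, running through the period twice.
Convergents (p_i = a_i*p_{i-1} + p_{i-2}, q_i = a_i*q_{i-1} + q_{i-2} with p_{-2}=0, p_{-1}=1, q_{-2}=1, q_{-1}=0):
  i=0: a_0=15, p_0 = 15*1 + 0 = 15, q_0 = 15*0 + 1 = 1.
  i=1: a_1=7, p_1 = 7*15 + 1 = 106, q_1 = 7*1 + 0 = 7.
  i=2: a_2=1, p_2 = 1*106 + 15 = 121, q_2 = 1*7 + 1 = 8.
  i=3: a_3=1, p_3 = 1*121 + 106 = 227, q_3 = 1*8 + 7 = 15.
  i=4: a_4=7, p_4 = 7*227 + 121 = 1710, q_4 = 7*15 + 8 = 113.
  i=5: a_5=30, p_5 = 30*1710 + 227 = 51527, q_5 = 30*113 + 15 = 3405.
  i=6: a_6=7, p_6 = 7*51527 + 1710 = 362399, q_6 = 7*3405 + 113 = 23948.
  i=7: a_7=1, p_7 = 1*362399 + 51527 = 413926, q_7 = 1*23948 + 3405 = 27353.
  i=8: a_8=1, p_8 = 1*413926 + 362399 = 776325, q_8 = 1*27353 + 23948 = 51301.
  i=9: a_9=7, p_9 = 7*776325 + 413926 = 5848201, q_9 = 7*51301 + 27353 = 386460.
Indeed p_4^2 - 229*q_4^2 = 2924100 - 2924101 = -1, not +1.
Check: 5848201^2 - 229*386460^2 = 34201454936401 - 34201454936400 = 1, so (x, y) = (5848201, 386460) solves the equation, and by the theorem it is the least positive solution.

(x, y) = (5848201, 386460)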